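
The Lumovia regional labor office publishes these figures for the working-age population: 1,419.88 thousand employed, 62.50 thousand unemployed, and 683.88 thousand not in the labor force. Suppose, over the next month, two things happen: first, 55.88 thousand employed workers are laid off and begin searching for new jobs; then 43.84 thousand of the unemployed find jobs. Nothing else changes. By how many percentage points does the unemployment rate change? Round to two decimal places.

Initially, labor force = 1,419.88 + 62.50 = 1,482.38 thousand, so u = 62.50/1,482.38 = 4.22%.
After the first change, employed falls and unemployed rises by 55.88; labor force unchanged → E = 1,364.00, U = 118.38, labor force = 1,482.38 thousand.
After the second change, unemployed falls and employed rises by 43.84; labor force unchanged → E = 1,407.84, U = 74.54, labor force = 1,482.38 thousand.
New unemployment rate = 74.54 / 1,482.38 = 5.03%.
Change = 5.03% − 4.22% = +0.81 percentage points.

The unemployment rate changes by +0.81 percentage points.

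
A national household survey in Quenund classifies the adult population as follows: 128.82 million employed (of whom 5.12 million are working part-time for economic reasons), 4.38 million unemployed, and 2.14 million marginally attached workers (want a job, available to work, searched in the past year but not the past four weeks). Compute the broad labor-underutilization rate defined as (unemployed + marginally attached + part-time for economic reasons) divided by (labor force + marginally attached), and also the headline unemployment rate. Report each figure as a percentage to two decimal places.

Labor force = 128.82 + 4.38 = 133.20 million.
Numerator = 4.38 + 2.14 + 5.12 = 11.64 million.
Denominator = 133.20 + 2.14 = 135.34 million.
Broad rate = 11.64 / 135.34 = 8.60%.
Headline unemployment rate = 4.38 / 133.20 = 3.29%.

Broad underutilization rate ≈ 8.60%; headline unemployment rate ≈ 3.29%.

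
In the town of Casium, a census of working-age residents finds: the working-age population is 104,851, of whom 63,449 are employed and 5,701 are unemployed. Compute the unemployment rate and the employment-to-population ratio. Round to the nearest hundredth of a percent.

Labor force = employed + unemployed = 63,449 + 5,701 = 69,150.
Unemployment rate = 5,701 / 69,150 = 8.24%.
Employment-population ratio = 63,449 / 104,851 = 60.51%.

Unemployment rate ≈ 8.24%; employment-population ratio ≈ 60.51%.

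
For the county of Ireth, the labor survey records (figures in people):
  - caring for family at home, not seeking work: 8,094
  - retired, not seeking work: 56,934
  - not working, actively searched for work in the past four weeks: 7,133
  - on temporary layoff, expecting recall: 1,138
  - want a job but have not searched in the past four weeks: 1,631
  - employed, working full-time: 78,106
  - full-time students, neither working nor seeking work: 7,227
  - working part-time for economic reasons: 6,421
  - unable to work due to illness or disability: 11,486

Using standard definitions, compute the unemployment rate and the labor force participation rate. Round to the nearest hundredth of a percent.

Employed = 78,106 + 6,421 = 84,527 (anyone who worked, including part-time for economic reasons, counts as employed).
Unemployed = 7,133 + 1,138 = 8,271 (jobless and actively searching, or on temporary layoff).
Labor force = 84,527 + 8,271 = 92,798.
Not in labor force = 8,094 + 56,934 + 1,631 + 7,227 + 11,486 = 85,372 (those not working and not actively searching are outside the labor force — including those who want a job but have given up searching).
Civilian working-age population = 92,798 + 85,372 = 178,170.
Unemployment rate = 8,271 / 92,798 = 8.91%.
Labor force participation rate = 92,798 / 178,170 = 52.08%.

Unemployment rate ≈ 8.91%; labor force participation rate ≈ 52.08%.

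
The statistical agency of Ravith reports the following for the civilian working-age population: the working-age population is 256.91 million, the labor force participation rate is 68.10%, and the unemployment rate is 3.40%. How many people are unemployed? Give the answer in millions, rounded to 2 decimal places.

Labor force = 0.6810 × 256.91 = 174.96 million.
Unemployed = 0.0340 × 174.96 ≈ 5.95 million.

About 5.95 million are unemployed.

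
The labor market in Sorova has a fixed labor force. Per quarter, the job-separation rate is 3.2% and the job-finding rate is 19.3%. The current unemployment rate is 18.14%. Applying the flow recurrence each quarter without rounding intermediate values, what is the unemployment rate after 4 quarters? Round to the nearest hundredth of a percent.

With a fixed labor force, u_{t+1} = u_t + s·(1−u_t) − f·u_t = u_t·(1−s−f) + s.
Here 1−s−f = 0.775 and s = 0.032.
u_1 = 0.181400 × 0.775 + 0.032 = 0.172585.
u_2 = 0.172585 × 0.775 + 0.032 = 0.165753.
u_3 = 0.165753 × 0.775 + 0.032 = 0.160459.
u_4 = 0.160459 × 0.775 + 0.032 = 0.156356.

Unemployment rate after four quarters ≈ 15.64%.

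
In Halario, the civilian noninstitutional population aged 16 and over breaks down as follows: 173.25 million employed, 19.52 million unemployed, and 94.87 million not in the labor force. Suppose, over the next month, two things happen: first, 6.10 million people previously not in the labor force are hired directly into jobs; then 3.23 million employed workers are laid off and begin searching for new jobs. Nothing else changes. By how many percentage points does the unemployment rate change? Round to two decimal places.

The unemployment rate changes by +1.31 percentage points.

Initially, labor force = 173.25 + 19.52 = 192.77 million, so u = 19.52/192.77 = 10.13%.
After the first change, employed and labor force both rise by 6.10; unemployed unchanged → E = 179.35, U = 19.52, labor force = 198.87 million.
After the second change, employed falls and unemployed rises by 3.23; labor force unchanged → E = 176.12, U = 22.75, labor force = 198.87 million.
New unemployment rate = 22.75 / 198.87 = 11.44%.
Change = 11.44% − 10.13% = +1.31 percentage points.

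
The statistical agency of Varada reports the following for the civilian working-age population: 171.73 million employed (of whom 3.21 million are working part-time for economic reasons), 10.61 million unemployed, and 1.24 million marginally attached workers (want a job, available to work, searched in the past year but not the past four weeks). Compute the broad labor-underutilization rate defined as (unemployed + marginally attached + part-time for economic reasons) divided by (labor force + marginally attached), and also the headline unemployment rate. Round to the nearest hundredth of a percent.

Labor force = 171.73 + 10.61 = 182.34 million.
Numerator = 10.61 + 1.24 + 3.21 = 15.06 million.
Denominator = 182.34 + 1.24 = 183.58 million.
Broad rate = 15.06 / 183.58 = 8.20%.
Headline unemployment rate = 10.61 / 182.34 = 5.82%.

Broad underutilization rate ≈ 8.20%; headline unemployment rate ≈ 5.82%.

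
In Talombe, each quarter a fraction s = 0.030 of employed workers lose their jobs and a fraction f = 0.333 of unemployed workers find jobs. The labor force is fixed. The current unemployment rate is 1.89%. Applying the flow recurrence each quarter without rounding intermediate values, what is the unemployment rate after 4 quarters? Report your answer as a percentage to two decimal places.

Unemployment rate after four quarters ≈ 7.21%.

With a fixed labor force, u_{t+1} = u_t + s·(1−u_t) − f·u_t = u_t·(1−s−f) + s.
Here 1−s−f = 0.637 and s = 0.030.
u_1 = 0.018900 × 0.637 + 0.030 = 0.042039.
u_2 = 0.042039 × 0.637 + 0.030 = 0.056779.
u_3 = 0.056779 × 0.637 + 0.030 = 0.066168.
u_4 = 0.066168 × 0.637 + 0.030 = 0.072149.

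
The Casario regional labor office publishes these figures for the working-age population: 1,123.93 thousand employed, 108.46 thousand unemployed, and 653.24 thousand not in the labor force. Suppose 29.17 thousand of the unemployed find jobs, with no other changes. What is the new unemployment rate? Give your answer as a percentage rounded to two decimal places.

New unemployment rate ≈ 6.43%.

Initially, labor force = 1,123.93 + 108.46 = 1,232.39 thousand, so u = 108.46/1,232.39 = 8.80%.
After the change, unemployed falls and employed rises by 29.17; labor force unchanged → E = 1,153.10, U = 79.29, labor force = 1,232.39 thousand.
New unemployment rate = 79.29 / 1,232.39 = 6.43%.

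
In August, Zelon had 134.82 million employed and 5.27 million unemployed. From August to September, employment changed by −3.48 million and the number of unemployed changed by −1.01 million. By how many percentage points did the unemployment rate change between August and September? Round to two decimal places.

The unemployment rate changed by −0.62 percentage points.

August: labor force = 134.82 + 5.27 = 140.09; u = 5.27/140.09 = 3.76%.
September: labor force = 131.34 + 4.26 = 135.60; u = 4.26/135.60 = 3.14%.
Change = 3.14% − 3.76% = −0.62 pp.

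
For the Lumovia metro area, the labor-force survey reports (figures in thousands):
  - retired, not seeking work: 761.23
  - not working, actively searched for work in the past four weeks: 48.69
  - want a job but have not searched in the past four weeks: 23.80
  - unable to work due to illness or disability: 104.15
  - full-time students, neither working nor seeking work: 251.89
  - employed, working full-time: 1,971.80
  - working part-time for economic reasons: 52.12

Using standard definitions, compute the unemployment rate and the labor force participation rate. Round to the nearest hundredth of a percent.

Unemployment rate ≈ 2.35%; labor force participation rate ≈ 64.49%.

Employed = 1,971.80 + 52.12 = 2,023.92 thousand (anyone who worked, including part-time for economic reasons, counts as employed).
Unemployed = 48.69 thousand.
Labor force = 2,023.92 + 48.69 = 2,072.61 thousand.
Not in labor force = 761.23 + 23.80 + 104.15 + 251.89 = 1,141.07 thousand (those not working and not actively searching are outside the labor force — including those who want a job but have given up searching).
Civilian working-age population = 2,072.61 + 1,141.07 = 3,213.68 thousand.
Unemployment rate = 48.69 / 2,072.61 = 2.35%.
Labor force participation rate = 2,072.61 / 3,213.68 = 64.49%.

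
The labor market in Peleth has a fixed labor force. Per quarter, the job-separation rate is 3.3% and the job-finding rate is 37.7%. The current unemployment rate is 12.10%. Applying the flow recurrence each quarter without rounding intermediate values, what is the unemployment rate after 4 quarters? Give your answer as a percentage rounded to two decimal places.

With a fixed labor force, u_{t+1} = u_t + s·(1−u_t) − f·u_t = u_t·(1−s−f) + s.
Here 1−s−f = 0.590 and s = 0.033.
u_1 = 0.121000 × 0.590 + 0.033 = 0.104390.
u_2 = 0.104390 × 0.590 + 0.033 = 0.094590.
u_3 = 0.094590 × 0.590 + 0.033 = 0.088808.
u_4 = 0.088808 × 0.590 + 0.033 = 0.085397.

Unemployment rate after four quarters ≈ 8.54%.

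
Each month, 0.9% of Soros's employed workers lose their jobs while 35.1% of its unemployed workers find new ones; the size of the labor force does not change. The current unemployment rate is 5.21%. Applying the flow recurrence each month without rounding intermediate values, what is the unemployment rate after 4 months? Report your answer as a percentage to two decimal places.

Unemployment rate after four months ≈ 2.95%.

With a fixed labor force, u_{t+1} = u_t + s·(1−u_t) − f·u_t = u_t·(1−s−f) + s.
Here 1−s−f = 0.640 and s = 0.009.
u_1 = 0.052100 × 0.640 + 0.009 = 0.042344.
u_2 = 0.042344 × 0.640 + 0.009 = 0.036100.
u_3 = 0.036100 × 0.640 + 0.009 = 0.032104.
u_4 = 0.032104 × 0.640 + 0.009 = 0.029547.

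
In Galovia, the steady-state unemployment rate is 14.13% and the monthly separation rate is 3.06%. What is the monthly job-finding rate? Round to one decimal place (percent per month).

Job-finding rate ≈ 18.6% per month.

From u* = s/(s+f): f = s·(1−u)/u.
f = 3.06 × (1 − 0.1413) / 0.1413 = 2.6276 / 0.1413 ≈ 18.6% per month.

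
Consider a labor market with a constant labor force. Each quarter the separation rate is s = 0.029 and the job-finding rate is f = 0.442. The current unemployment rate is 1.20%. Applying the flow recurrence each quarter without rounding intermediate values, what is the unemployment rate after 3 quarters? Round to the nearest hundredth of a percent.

Unemployment rate after three quarters ≈ 5.42%.

With a fixed labor force, u_{t+1} = u_t + s·(1−u_t) − f·u_t = u_t·(1−s−f) + s.
Here 1−s−f = 0.529 and s = 0.029.
u_1 = 0.012000 × 0.529 + 0.029 = 0.035348.
u_2 = 0.035348 × 0.529 + 0.029 = 0.047699.
u_3 = 0.047699 × 0.529 + 0.029 = 0.054233.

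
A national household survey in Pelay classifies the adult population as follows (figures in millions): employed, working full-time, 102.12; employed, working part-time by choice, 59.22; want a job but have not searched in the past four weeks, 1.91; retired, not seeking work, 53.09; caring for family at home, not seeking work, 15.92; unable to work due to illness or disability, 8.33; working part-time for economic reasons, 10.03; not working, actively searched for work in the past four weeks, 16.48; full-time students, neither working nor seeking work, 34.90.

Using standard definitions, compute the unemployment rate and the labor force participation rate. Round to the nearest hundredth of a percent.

Unemployment rate ≈ 8.77%; labor force participation rate ≈ 62.20%.

Employed = 102.12 + 59.22 + 10.03 = 171.37 million (anyone who worked, including part-time for economic reasons, counts as employed).
Unemployed = 16.48 million.
Labor force = 171.37 + 16.48 = 187.85 million.
Not in labor force = 1.91 + 53.09 + 15.92 + 8.33 + 34.90 = 114.15 million (those not working and not actively searching are outside the labor force — including those who want a job but have given up searching).
Civilian working-age population = 187.85 + 114.15 = 302.00 million.
Unemployment rate = 16.48 / 187.85 = 8.77%.
Labor force participation rate = 187.85 / 302.00 = 62.20%.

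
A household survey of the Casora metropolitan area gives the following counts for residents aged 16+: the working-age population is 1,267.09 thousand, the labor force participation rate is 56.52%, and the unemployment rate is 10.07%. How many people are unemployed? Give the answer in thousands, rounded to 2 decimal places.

Labor force = 0.5652 × 1,267.09 = 716.16 thousand.
Unemployed = 0.1007 × 716.16 ≈ 72.12 thousand.

About 72.12 thousand are unemployed.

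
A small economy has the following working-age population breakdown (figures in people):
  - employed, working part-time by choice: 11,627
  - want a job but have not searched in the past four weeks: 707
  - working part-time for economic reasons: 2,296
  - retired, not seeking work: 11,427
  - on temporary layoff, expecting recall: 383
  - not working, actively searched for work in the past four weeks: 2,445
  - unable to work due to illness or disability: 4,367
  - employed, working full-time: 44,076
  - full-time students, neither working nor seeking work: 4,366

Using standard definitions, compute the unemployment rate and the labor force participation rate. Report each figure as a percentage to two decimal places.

Employed = 11,627 + 2,296 + 44,076 = 57,999 (anyone who worked, including part-time for economic reasons, counts as employed).
Unemployed = 383 + 2,445 = 2,828 (jobless and actively searching, or on temporary layoff).
Labor force = 57,999 + 2,828 = 60,827.
Not in labor force = 707 + 11,427 + 4,367 + 4,366 = 20,867 (those not working and not actively searching are outside the labor force — including those who want a job but have given up searching).
Civilian working-age population = 60,827 + 20,867 = 81,694.
Unemployment rate = 2,828 / 60,827 = 4.65%.
Labor force participation rate = 60,827 / 81,694 = 74.46%.

Unemployment rate ≈ 4.65%; labor force participation rate ≈ 74.46%.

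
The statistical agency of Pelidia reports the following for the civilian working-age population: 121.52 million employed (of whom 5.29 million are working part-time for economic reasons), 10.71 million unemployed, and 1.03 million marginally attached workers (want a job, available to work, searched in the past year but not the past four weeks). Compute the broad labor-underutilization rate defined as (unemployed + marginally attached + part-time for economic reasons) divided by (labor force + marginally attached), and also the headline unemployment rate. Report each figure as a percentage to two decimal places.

Broad underutilization rate ≈ 12.78%; headline unemployment rate ≈ 8.10%.

Labor force = 121.52 + 10.71 = 132.23 million.
Numerator = 10.71 + 1.03 + 5.29 = 17.03 million.
Denominator = 132.23 + 1.03 = 133.26 million.
Broad rate = 17.03 / 133.26 = 12.78%.
Headline unemployment rate = 10.71 / 132.23 = 8.10%.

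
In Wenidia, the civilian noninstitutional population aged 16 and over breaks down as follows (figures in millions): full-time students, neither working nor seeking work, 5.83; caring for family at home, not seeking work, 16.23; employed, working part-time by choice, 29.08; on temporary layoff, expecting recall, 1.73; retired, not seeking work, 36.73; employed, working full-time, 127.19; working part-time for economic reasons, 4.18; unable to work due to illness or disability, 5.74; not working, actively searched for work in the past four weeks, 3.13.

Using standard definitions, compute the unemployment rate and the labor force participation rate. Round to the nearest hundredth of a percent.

Employed = 29.08 + 127.19 + 4.18 = 160.45 million (anyone who worked, including part-time for economic reasons, counts as employed).
Unemployed = 1.73 + 3.13 = 4.86 million (jobless and actively searching, or on temporary layoff).
Labor force = 160.45 + 4.86 = 165.31 million.
Not in labor force = 5.83 + 16.23 + 36.73 + 5.74 = 64.53 million (those not working and not actively searching are outside the labor force).
Civilian working-age population = 165.31 + 64.53 = 229.84 million.
Unemployment rate = 4.86 / 165.31 = 2.94%.
Labor force participation rate = 165.31 / 229.84 = 71.92%.

Unemployment rate ≈ 2.94%; labor force participation rate ≈ 71.92%.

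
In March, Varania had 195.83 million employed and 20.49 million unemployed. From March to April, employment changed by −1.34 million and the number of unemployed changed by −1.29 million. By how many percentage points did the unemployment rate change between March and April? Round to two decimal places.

The unemployment rate changed by −0.49 percentage points.

March: labor force = 195.83 + 20.49 = 216.32; u = 20.49/216.32 = 9.47%.
April: labor force = 194.49 + 19.20 = 213.69; u = 19.20/213.69 = 8.98%.
Change = 8.98% − 9.47% = −0.49 pp.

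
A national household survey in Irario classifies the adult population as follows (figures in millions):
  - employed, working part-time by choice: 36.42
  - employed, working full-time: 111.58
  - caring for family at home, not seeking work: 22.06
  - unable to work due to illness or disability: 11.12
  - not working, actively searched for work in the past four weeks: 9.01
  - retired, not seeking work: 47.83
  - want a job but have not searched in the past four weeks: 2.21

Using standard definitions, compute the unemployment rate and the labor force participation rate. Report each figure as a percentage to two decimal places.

Unemployment rate ≈ 5.74%; labor force participation rate ≈ 65.36%.

Employed = 36.42 + 111.58 = 148.00 million.
Unemployed = 9.01 million.
Labor force = 148.00 + 9.01 = 157.01 million.
Not in labor force = 22.06 + 11.12 + 47.83 + 2.21 = 83.22 million (those not working and not actively searching are outside the labor force — including those who want a job but have given up searching).
Civilian working-age population = 157.01 + 83.22 = 240.23 million.
Unemployment rate = 9.01 / 157.01 = 5.74%.
Labor force participation rate = 157.01 / 240.23 = 65.36%.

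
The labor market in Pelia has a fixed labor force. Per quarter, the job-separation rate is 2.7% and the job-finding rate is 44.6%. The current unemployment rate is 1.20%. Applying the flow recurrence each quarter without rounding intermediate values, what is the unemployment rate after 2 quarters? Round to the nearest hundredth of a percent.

Unemployment rate after two quarters ≈ 4.46%.

With a fixed labor force, u_{t+1} = u_t + s·(1−u_t) − f·u_t = u_t·(1−s−f) + s.
Here 1−s−f = 0.527 and s = 0.027.
u_1 = 0.012000 × 0.527 + 0.027 = 0.033324.
u_2 = 0.033324 × 0.527 + 0.027 = 0.044562.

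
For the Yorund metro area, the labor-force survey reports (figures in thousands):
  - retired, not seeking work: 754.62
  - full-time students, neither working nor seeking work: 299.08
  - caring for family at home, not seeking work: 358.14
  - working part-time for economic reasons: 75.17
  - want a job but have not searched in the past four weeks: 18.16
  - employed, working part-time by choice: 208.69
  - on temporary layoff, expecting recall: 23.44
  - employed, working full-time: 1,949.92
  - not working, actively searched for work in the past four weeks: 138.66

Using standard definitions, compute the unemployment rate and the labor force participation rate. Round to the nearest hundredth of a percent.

Employed = 75.17 + 208.69 + 1,949.92 = 2,233.78 thousand (anyone who worked, including part-time for economic reasons, counts as employed).
Unemployed = 23.44 + 138.66 = 162.10 thousand (jobless and actively searching, or on temporary layoff).
Labor force = 2,233.78 + 162.10 = 2,395.88 thousand.
Not in labor force = 754.62 + 299.08 + 358.14 + 18.16 = 1,430.00 thousand (those not working and not actively searching are outside the labor force — including those who want a job but have given up searching).
Civilian working-age population = 2,395.88 + 1,430.00 = 3,825.88 thousand.
Unemployment rate = 162.10 / 2,395.88 = 6.77%.
Labor force participation rate = 2,395.88 / 3,825.88 = 62.62%.

Unemployment rate ≈ 6.77%; labor force participation rate ≈ 62.62%.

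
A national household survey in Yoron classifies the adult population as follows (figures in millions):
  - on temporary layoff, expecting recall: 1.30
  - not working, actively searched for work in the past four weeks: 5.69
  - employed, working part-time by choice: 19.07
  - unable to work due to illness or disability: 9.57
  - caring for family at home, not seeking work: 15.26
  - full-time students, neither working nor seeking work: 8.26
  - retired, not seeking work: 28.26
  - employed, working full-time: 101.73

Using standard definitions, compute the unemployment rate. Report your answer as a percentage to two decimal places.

Unemployment rate ≈ 5.47%.

Employed = 19.07 + 101.73 = 120.80 million.
Unemployed = 1.30 + 5.69 = 6.99 million (jobless and actively searching, or on temporary layoff).
Labor force = 120.80 + 6.99 = 127.79 million.
Unemployment rate = 6.99 / 127.79 = 5.47%.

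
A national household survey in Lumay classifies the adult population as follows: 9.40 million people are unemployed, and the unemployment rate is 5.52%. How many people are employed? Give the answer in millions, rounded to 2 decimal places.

Labor force = U / u = 9.40 / 0.0552 ≈ 170.29 million.
Employed = labor force − unemployed = 170.29 − 9.40 = 160.89 million.

About 160.89 million are employed.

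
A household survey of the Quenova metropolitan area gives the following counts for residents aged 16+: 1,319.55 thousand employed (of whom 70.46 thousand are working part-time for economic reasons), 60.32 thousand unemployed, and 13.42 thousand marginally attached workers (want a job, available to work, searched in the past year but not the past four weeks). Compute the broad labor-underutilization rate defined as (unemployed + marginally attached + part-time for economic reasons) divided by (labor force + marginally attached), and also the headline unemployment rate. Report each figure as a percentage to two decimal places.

Broad underutilization rate ≈ 10.35%; headline unemployment rate ≈ 4.37%.

Labor force = 1,319.55 + 60.32 = 1,379.87 thousand.
Numerator = 60.32 + 13.42 + 70.46 = 144.20 thousand.
Denominator = 1,379.87 + 13.42 = 1,393.29 thousand.
Broad rate = 144.20 / 1,393.29 = 10.35%.
Headline unemployment rate = 60.32 / 1,379.87 = 4.37%.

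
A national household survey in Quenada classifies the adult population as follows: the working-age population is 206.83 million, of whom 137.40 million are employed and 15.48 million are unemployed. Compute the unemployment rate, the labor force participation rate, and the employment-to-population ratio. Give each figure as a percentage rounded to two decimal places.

Labor force = employed + unemployed = 137.40 + 15.48 = 152.88 million.
Unemployment rate = 15.48 / 152.88 = 10.13%.
Labor force participation rate = 152.88 / 206.83 = 73.92%.
Employment-population ratio = 137.40 / 206.83 = 66.43%.

Unemployment rate ≈ 10.13%; labor force participation rate ≈ 73.92%; employment-population ratio ≈ 66.43%.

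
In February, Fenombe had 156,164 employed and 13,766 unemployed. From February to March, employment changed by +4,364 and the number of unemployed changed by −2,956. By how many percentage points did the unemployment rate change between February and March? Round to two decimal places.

The unemployment rate changed by −1.79 percentage points.

February: labor force = 156,164 + 13,766 = 169,930; u = 13,766/169,930 = 8.10%.
March: labor force = 160,528 + 10,810 = 171,338; u = 10,810/171,338 = 6.31%.
Change = 6.31% − 8.10% = −1.79 pp.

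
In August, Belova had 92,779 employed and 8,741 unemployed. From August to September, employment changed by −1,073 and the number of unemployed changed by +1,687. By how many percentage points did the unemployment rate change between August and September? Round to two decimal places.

August: labor force = 92,779 + 8,741 = 101,520; u = 8,741/101,520 = 8.61%.
September: labor force = 91,706 + 10,428 = 102,134; u = 10,428/102,134 = 10.21%.
Change = 10.21% − 8.61% = +1.60 pp.

The unemployment rate changed by +1.60 percentage points.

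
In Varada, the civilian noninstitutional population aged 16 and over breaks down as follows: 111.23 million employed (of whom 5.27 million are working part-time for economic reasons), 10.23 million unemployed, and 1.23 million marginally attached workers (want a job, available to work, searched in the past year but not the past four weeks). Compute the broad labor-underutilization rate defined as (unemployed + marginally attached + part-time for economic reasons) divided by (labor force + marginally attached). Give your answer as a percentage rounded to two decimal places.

Labor force = 111.23 + 10.23 = 121.46 million.
Numerator = 10.23 + 1.23 + 5.27 = 16.73 million.
Denominator = 121.46 + 1.23 = 122.69 million.
Broad rate = 16.73 / 122.69 = 13.64%.

Broad underutilization rate ≈ 13.64%.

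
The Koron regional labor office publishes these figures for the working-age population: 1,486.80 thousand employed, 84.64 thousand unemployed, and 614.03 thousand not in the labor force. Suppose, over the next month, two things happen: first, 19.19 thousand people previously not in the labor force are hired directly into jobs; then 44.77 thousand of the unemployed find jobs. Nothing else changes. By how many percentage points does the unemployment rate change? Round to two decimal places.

Initially, labor force = 1,486.80 + 84.64 = 1,571.44 thousand, so u = 84.64/1,571.44 = 5.39%.
After the first change, employed and labor force both rise by 19.19; unemployed unchanged → E = 1,505.99, U = 84.64, labor force = 1,590.63 thousand.
After the second change, unemployed falls and employed rises by 44.77; labor force unchanged → E = 1,550.76, U = 39.87, labor force = 1,590.63 thousand.
New unemployment rate = 39.87 / 1,590.63 = 2.51%.
Change = 2.51% − 5.39% = −2.88 percentage points.

The unemployment rate changes by −2.88 percentage points.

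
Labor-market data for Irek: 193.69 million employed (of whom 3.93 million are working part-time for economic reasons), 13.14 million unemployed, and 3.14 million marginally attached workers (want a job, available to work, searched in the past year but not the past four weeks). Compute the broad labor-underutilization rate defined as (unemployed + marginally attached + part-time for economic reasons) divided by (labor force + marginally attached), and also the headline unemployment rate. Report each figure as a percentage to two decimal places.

Labor force = 193.69 + 13.14 = 206.83 million.
Numerator = 13.14 + 3.14 + 3.93 = 20.21 million.
Denominator = 206.83 + 3.14 = 209.97 million.
Broad rate = 20.21 / 209.97 = 9.63%.
Headline unemployment rate = 13.14 / 206.83 = 6.35%.

Broad underutilization rate ≈ 9.63%; headline unemployment rate ≈ 6.35%.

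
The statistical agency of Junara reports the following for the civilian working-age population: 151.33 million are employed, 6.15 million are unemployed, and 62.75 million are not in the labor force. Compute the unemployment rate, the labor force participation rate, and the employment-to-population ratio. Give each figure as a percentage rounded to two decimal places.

Labor force = employed + unemployed = 151.33 + 6.15 = 157.48 million.
Working-age population = 157.48 + 62.75 = 220.23 million.
Unemployment rate = 6.15 / 157.48 = 3.91%.
Labor force participation rate = 157.48 / 220.23 = 71.51%.
Employment-population ratio = 151.33 / 220.23 = 68.71%.

Unemployment rate ≈ 3.91%; labor force participation rate ≈ 71.51%; employment-population ratio ≈ 68.71%.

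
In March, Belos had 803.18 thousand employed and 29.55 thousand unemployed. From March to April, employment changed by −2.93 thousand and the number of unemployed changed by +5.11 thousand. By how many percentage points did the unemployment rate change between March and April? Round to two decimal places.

March: labor force = 803.18 + 29.55 = 832.73; u = 29.55/832.73 = 3.55%.
April: labor force = 800.25 + 34.66 = 834.91; u = 34.66/834.91 = 4.15%.
Change = 4.15% − 3.55% = +0.60 pp.

The unemployment rate changed by +0.60 percentage points.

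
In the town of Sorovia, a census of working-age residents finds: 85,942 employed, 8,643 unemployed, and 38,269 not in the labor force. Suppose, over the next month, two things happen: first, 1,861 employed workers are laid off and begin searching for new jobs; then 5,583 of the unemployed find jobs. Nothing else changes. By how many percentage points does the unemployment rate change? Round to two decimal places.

Initially, labor force = 85,942 + 8,643 = 94,585, so u = 8,643/94,585 = 9.14%.
After the first change, employed falls and unemployed rises by 1,861; labor force unchanged → E = 84,081, U = 10,504, labor force = 94,585.
After the second change, unemployed falls and employed rises by 5,583; labor force unchanged → E = 89,664, U = 4,921, labor force = 94,585.
New unemployment rate = 4,921 / 94,585 = 5.20%.
Change = 5.20% − 9.14% = −3.94 percentage points.

The unemployment rate changes by −3.94 percentage points.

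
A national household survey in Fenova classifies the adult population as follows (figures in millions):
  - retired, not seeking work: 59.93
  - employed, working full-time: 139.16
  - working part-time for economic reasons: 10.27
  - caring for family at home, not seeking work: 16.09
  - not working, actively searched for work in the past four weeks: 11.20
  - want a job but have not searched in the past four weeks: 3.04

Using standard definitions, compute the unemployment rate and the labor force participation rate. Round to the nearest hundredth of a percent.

Employed = 139.16 + 10.27 = 149.43 million (anyone who worked, including part-time for economic reasons, counts as employed).
Unemployed = 11.20 million.
Labor force = 149.43 + 11.20 = 160.63 million.
Not in labor force = 59.93 + 16.09 + 3.04 = 79.06 million (those not working and not actively searching are outside the labor force — including those who want a job but have given up searching).
Civilian working-age population = 160.63 + 79.06 = 239.69 million.
Unemployment rate = 11.20 / 160.63 = 6.97%.
Labor force participation rate = 160.63 / 239.69 = 67.02%.

Unemployment rate ≈ 6.97%; labor force participation rate ≈ 67.02%.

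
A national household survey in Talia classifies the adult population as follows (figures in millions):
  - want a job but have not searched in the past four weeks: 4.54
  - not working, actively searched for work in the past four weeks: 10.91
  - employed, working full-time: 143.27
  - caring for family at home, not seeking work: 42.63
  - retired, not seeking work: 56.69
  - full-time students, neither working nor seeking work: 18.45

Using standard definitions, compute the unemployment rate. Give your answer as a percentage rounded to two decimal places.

Employed = 143.27 million.
Unemployed = 10.91 million.
Labor force = 143.27 + 10.91 = 154.18 million.
Unemployment rate = 10.91 / 154.18 = 7.08%.

Unemployment rate ≈ 7.08%.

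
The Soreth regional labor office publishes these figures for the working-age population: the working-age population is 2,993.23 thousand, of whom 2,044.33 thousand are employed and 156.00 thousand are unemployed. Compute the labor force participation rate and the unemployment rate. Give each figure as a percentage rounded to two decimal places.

Labor force = employed + unemployed = 2,044.33 + 156.00 = 2,200.33 thousand.
Unemployment rate = 156.00 / 2,200.33 = 7.09%.
Labor force participation rate = 2,200.33 / 2,993.23 = 73.51%.

Labor force participation rate ≈ 73.51%; unemployment rate ≈ 7.09%.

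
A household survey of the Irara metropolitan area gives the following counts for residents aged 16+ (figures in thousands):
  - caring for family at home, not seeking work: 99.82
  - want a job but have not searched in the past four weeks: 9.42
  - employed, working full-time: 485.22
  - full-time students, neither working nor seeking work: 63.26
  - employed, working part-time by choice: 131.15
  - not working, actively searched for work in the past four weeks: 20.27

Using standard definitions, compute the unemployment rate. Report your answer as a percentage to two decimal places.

Unemployment rate ≈ 3.18%.

Employed = 485.22 + 131.15 = 616.37 thousand.
Unemployed = 20.27 thousand.
Labor force = 616.37 + 20.27 = 636.64 thousand.
Unemployment rate = 20.27 / 636.64 = 3.18%.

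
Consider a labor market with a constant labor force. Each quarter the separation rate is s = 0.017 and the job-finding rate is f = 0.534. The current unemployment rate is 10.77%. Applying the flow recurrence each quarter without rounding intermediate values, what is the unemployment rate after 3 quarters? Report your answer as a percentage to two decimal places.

Unemployment rate after three quarters ≈ 3.78%.

With a fixed labor force, u_{t+1} = u_t + s·(1−u_t) − f·u_t = u_t·(1−s−f) + s.
Here 1−s−f = 0.449 and s = 0.017.
u_1 = 0.107700 × 0.449 + 0.017 = 0.065357.
u_2 = 0.065357 × 0.449 + 0.017 = 0.046345.
u_3 = 0.046345 × 0.449 + 0.017 = 0.037809.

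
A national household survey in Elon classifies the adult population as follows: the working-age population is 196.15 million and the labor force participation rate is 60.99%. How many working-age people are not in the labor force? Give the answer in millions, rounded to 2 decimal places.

About 76.52 million are not in the labor force.

Share not in the labor force = 1 − 0.6099 = 0.3901.
Not in labor force = 0.3901 × 196.15 ≈ 76.52 million.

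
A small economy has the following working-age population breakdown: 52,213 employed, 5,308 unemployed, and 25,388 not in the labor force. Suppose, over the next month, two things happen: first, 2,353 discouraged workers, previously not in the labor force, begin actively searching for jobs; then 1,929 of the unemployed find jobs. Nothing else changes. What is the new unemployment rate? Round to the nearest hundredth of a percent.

Initially, labor force = 52,213 + 5,308 = 57,521, so u = 5,308/57,521 = 9.23%.
After the first change, unemployed and labor force both rise by 2,353 → E = 52,213, U = 7,661, labor force = 59,874.
After the second change, unemployed falls and employed rises by 1,929; labor force unchanged → E = 54,142, U = 5,732, labor force = 59,874.
New unemployment rate = 5,732 / 59,874 = 9.57%.

New unemployment rate ≈ 9.57%.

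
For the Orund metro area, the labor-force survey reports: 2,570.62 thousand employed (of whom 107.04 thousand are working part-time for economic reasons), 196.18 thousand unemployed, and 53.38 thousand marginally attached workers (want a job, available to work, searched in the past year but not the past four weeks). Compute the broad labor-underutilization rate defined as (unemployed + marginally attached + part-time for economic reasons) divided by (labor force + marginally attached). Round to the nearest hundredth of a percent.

Labor force = 2,570.62 + 196.18 = 2,766.80 thousand.
Numerator = 196.18 + 53.38 + 107.04 = 356.60 thousand.
Denominator = 2,766.80 + 53.38 = 2,820.18 thousand.
Broad rate = 356.60 / 2,820.18 = 12.64%.

Broad underutilization rate ≈ 12.64%.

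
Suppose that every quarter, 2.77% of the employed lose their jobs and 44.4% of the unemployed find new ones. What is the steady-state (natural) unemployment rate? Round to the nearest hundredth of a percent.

At steady state the flows balance: s·E = f·U, so U/(E+U) = s/(s+f).
u* = 2.77 / (2.77 + 44.4) = 2.77 / 47.17 = 5.87%.

Steady-state unemployment rate ≈ 5.87%.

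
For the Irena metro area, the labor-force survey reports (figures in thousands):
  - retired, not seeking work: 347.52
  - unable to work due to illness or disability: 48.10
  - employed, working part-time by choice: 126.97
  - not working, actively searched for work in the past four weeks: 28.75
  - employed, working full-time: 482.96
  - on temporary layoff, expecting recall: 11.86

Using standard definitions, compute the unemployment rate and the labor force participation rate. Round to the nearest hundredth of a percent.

Employed = 126.97 + 482.96 = 609.93 thousand.
Unemployed = 28.75 + 11.86 = 40.61 thousand (jobless and actively searching, or on temporary layoff).
Labor force = 609.93 + 40.61 = 650.54 thousand.
Not in labor force = 347.52 + 48.10 = 395.62 thousand (those not working and not actively searching are outside the labor force).
Civilian working-age population = 650.54 + 395.62 = 1,046.16 thousand.
Unemployment rate = 40.61 / 650.54 = 6.24%.
Labor force participation rate = 650.54 / 1,046.16 = 62.18%.

Unemployment rate ≈ 6.24%; labor force participation rate ≈ 62.18%.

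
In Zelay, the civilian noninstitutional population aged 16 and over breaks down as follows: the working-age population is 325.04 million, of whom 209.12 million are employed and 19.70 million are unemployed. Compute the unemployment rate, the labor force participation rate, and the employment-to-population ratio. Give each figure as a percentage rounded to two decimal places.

Labor force = employed + unemployed = 209.12 + 19.70 = 228.82 million.
Unemployment rate = 19.70 / 228.82 = 8.61%.
Labor force participation rate = 228.82 / 325.04 = 70.40%.
Employment-population ratio = 209.12 / 325.04 = 64.34%.

Unemployment rate ≈ 8.61%; labor force participation rate ≈ 70.40%; employment-population ratio ≈ 64.34%.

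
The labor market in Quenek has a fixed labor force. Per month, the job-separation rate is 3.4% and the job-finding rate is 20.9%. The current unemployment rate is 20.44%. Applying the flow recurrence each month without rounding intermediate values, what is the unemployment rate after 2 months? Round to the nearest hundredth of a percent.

Unemployment rate after two months ≈ 17.69%.

With a fixed labor force, u_{t+1} = u_t + s·(1−u_t) − f·u_t = u_t·(1−s−f) + s.
Here 1−s−f = 0.757 and s = 0.034.
u_1 = 0.204400 × 0.757 + 0.034 = 0.188731.
u_2 = 0.188731 × 0.757 + 0.034 = 0.176869.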